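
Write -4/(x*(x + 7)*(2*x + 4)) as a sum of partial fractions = -2/(35*(x + 7)) + 1/(5*(x + 2)) - 1/(7*x)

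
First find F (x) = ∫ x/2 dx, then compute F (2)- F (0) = 1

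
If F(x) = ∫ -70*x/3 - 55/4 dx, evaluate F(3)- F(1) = -725/6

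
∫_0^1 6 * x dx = 3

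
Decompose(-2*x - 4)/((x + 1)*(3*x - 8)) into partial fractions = -28/(11*(3*x - 8)) + 2/(11*(x + 1))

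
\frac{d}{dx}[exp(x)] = exp(x)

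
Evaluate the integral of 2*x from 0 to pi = pi^2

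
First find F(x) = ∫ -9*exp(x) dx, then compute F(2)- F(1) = -9*exp(2) + 9*E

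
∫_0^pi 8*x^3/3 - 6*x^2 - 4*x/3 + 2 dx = (-1 + pi/3)*(-2*pi + 2*pi^3)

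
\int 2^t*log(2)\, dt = 2^t + C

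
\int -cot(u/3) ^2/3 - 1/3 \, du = cot(u/3) + C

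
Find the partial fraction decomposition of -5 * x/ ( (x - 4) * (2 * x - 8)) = -5/(2*(x - 4)) - 10/(x - 4)^2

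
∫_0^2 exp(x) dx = -1 + exp(2)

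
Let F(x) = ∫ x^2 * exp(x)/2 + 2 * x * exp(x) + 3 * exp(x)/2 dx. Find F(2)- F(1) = -2*E + 9*exp(2)/2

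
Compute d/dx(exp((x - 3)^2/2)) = x*exp(x^2/2 - 3*x + 9/2) - 3*exp(x^2/2 - 3*x + 9/2)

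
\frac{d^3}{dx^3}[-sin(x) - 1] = cos(x)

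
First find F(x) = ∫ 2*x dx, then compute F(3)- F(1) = 8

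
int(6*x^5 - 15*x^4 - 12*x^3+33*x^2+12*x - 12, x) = x^6 - 3*x^5 - 3*x^4 + 11*x^3 + 6*x^2 - 12*x + C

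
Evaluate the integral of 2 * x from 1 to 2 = 3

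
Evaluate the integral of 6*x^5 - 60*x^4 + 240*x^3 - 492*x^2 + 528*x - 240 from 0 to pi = -100 + (-2 + (-2 + pi)^3)^2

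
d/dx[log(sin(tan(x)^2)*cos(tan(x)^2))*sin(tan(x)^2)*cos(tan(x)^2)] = 2*(log(-sin(2*(1 - 1/cos(x)^2))/2) + 1)*sin(x)*cos(2*(1 - 1/cos(x)^2))/cos(x)^3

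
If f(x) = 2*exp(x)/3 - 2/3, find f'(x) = 2*exp(x)/3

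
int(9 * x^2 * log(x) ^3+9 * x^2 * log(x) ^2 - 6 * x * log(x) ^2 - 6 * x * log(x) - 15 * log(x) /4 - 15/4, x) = 3*x*(4*x^2*log(x)^2 - 4*x*log(x) - 5)*log(x)/4 + C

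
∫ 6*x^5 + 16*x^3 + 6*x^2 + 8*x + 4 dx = x^6 + 4*x^4 + 2*x^3 + 4*x^2 + 4*x + C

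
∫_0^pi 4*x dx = 2*pi^2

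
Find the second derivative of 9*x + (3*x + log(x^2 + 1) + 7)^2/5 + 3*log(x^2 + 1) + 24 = (18*x^4 + 12*x^3 - 4*x^2*log(x^2 + 1) - 14*x^2 + 36*x + 4*log(x^2 + 1) + 76)/(5*x^4 + 10*x^2 + 5)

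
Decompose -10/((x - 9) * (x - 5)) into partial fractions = 5/(2*(x - 5)) - 5/(2*(x - 9))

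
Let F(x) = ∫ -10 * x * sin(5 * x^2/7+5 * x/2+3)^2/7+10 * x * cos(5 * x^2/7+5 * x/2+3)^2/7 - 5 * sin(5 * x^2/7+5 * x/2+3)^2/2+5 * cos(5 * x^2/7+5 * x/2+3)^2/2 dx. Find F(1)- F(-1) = -sin(17/7)/2 + sin(87/7)/2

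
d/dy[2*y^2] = 4*y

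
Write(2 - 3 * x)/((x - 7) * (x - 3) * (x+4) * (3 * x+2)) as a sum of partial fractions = 54/(1265*(3*x + 2)) - 1/(55*(x + 4)) + 1/(44*(x - 3)) - 19/(1012*(x - 7))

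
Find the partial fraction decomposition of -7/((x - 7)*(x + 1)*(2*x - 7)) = 4/(9*(2*x - 7)) - 7/(72*(x + 1)) - 1/(8*(x - 7))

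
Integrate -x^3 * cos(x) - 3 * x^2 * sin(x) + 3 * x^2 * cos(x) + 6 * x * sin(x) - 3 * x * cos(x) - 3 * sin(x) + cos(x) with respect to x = -(x - 1)^3*sin(x) + C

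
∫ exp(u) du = exp(u) + C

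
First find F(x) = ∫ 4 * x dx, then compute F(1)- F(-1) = 0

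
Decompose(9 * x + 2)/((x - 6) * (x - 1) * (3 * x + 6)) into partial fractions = -2/(9*(x + 2)) - 11/(45*(x - 1)) + 7/(15*(x - 6))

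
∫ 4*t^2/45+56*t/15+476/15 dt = 4*t^3/135 + 28*t^2/15 + 476*t/15 + C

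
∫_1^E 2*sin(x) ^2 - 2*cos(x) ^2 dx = -sin(2*E) + sin(2)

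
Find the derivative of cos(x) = -sin(x)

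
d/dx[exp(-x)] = -exp(-x)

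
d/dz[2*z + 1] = 2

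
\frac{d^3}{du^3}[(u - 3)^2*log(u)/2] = (u^2 + 3*u + 9)/u^3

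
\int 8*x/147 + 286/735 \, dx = 4*x^2/147 + 286*x/735 + C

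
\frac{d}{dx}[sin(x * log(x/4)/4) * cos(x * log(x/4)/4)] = (log(x) - 2*log(2) + 1)*cos(x*(log(x)/2 - log(2)))/4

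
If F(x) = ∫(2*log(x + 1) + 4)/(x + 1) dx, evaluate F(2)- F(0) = -4 + (log(3) + 2)^2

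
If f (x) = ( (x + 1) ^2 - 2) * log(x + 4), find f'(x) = (2*x^2*log(x + 4) + x^2 + 10*x*log(x + 4) + 2*x + 8*log(x + 4) - 1)/(x + 4)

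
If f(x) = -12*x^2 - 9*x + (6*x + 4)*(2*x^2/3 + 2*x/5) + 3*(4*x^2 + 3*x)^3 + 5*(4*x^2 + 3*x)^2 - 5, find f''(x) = 5760*x^4 + 8640*x^3 + 4848*x^2 + 1230*x + 1142/15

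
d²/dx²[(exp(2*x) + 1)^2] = 16*exp(4*x) + 8*exp(2*x)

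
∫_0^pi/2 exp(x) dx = -1 + exp(pi/2)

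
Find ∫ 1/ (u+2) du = log(u/2 + 1) + C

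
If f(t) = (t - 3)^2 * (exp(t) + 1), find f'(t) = t^2*exp(t) - 4*t*exp(t) + 2*t + 3*exp(t) - 6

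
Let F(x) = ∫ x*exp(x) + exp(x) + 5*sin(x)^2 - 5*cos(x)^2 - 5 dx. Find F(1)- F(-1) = -10 - 5*sin(2) + exp(-1) + E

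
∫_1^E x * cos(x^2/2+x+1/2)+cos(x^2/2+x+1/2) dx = -sin(2) + sin((1 + E)^2/2)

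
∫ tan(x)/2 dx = log(sec(x))/2 + C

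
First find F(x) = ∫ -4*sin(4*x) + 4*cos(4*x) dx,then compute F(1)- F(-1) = 2*sin(4)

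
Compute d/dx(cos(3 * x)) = -3*sin(3*x)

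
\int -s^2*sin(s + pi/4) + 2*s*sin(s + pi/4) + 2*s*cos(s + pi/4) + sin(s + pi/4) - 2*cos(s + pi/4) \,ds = (s^2 - 2*s - 1)*cos(s + pi/4) + C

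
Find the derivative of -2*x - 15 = -2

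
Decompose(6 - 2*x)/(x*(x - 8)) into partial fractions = -5/(4*(x - 8)) - 3/(4*x)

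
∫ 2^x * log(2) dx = 2^x + C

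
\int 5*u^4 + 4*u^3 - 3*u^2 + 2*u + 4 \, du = u^5 + u^4 - u^3 + u^2 + 4*u + C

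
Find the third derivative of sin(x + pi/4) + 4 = -cos(x + pi/4)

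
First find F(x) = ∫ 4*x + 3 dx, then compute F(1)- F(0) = 5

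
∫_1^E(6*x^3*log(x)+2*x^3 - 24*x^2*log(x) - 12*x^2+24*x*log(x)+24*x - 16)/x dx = 2*(-2 + E)^3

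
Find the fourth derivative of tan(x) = 24*tan(x)^5 + 40*tan(x)^3 + 16*tan(x)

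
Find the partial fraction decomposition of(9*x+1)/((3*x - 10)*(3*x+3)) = 31/(13*(3*x - 10)) + 8/(39*(x + 1))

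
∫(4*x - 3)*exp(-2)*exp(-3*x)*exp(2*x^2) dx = exp(2*x^2 - 3*x - 2) + C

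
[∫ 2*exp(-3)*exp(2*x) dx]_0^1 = -exp(-3) + exp(-1)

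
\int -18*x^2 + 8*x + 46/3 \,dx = -6*x^3 + 4*x^2 + 46*x/3 + C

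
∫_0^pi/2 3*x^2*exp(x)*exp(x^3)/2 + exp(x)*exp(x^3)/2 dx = -1/2 + exp(pi/2 + pi^3/8)/2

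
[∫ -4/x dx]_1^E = -4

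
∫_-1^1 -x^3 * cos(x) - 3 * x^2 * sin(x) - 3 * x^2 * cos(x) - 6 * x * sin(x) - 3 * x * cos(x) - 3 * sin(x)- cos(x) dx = -8*sin(1)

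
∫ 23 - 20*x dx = -10*x^2 + 23*x + C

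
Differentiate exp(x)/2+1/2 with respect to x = exp(x)/2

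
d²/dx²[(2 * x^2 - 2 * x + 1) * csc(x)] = (-2*x^2 + 4*x^2/sin(x)^2 + 2*x - 8*x*cos(x)/sin(x) - 4*x/sin(x)^2 + 3 + 4*cos(x)/sin(x) + 2/sin(x)^2)/sin(x)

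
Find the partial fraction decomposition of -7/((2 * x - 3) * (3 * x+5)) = 21/(19*(3*x + 5)) - 14/(19*(2*x - 3))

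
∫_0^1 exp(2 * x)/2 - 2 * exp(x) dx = -9/4 + (-2 + E/2)^2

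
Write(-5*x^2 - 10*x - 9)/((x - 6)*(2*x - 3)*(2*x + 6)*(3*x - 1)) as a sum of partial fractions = -87/(595*(3*x - 1)) + 47/(189*(2*x - 3)) + 2/(135*(x + 3)) - 83/(918*(x - 6))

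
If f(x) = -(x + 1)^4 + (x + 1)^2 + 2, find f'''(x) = -24*x - 24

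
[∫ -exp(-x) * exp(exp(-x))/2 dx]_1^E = -exp(exp(-1))/2 + exp(exp(-E))/2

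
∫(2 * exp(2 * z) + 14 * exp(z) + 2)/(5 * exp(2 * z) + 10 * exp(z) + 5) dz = 2*((z + 20)*(exp(z) + 1) + 5*exp(z))/(5*(exp(z) + 1)) + C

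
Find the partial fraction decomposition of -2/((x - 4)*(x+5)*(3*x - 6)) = -2/(189*(x + 5)) + 1/(21*(x - 2)) - 1/(27*(x - 4))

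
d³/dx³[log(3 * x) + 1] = 2/x^3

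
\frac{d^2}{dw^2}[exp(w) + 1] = exp(w)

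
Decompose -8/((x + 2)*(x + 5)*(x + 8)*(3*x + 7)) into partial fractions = 27/(17*(3*x + 7)) + 4/(153*(x + 8)) - 1/(9*(x + 5)) - 4/(9*(x + 2))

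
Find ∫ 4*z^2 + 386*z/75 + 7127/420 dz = 4*z^3/3 + 193*z^2/75 + 7127*z/420 + C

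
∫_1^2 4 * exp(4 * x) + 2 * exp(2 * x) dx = -exp(2) + exp(8)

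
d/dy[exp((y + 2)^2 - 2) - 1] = 2*y*exp(y^2 + 4*y + 2) + 4*exp(y^2 + 4*y + 2)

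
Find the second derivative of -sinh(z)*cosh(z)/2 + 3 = -sinh(2*z)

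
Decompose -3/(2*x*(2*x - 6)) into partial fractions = -1/(4*(x - 3)) + 1/(4*x)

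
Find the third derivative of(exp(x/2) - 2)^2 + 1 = -exp(x/2)/2 + exp(x)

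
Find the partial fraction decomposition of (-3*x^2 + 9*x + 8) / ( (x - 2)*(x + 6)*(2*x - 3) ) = -59/(15*(2*x - 3)) - 77/(60*(x + 6)) + 7/(4*(x - 2))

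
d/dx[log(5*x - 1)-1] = 5/(5*x - 1)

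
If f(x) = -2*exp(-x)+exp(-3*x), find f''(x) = (9 - 2*exp(2*x))*exp(-3*x)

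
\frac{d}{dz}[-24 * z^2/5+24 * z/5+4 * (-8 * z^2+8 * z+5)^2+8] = 1024*z^3 - 1536*z^2 - 688*z/5 + 1624/5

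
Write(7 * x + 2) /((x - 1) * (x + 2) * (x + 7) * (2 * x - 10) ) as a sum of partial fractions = 47/(960*(x + 7)) - 2/(35*(x + 2)) - 3/(64*(x - 1)) + 37/(672*(x - 5))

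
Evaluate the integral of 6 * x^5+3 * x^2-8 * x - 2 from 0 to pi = (-2*pi + pi^3)*(1 + 2*pi + pi^3)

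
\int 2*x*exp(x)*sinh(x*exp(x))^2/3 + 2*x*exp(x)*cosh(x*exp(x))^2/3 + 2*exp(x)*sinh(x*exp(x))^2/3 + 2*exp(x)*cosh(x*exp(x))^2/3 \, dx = sinh(2*x*exp(x))/3 + C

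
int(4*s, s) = 2*s^2 + C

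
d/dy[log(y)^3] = 3*log(y)^2/y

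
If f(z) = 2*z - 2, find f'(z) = 2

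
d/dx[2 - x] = -1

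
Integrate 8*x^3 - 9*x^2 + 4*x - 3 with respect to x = 2*x^4 - 3*x^3 + 2*x^2 - 3*x + C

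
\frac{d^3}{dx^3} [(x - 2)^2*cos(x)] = x^2*sin(x) - 4*x*sin(x) - 6*x*cos(x) - 2*sin(x) + 12*cos(x)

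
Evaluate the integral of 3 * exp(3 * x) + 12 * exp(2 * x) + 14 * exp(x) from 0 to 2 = -29 + 2*exp(2) + (2 + exp(2))^3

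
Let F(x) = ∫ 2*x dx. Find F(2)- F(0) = 4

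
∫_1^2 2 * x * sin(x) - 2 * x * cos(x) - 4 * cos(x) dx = -6*sin(2) + 4*cos(1) - 6*cos(2) + 4*sin(1)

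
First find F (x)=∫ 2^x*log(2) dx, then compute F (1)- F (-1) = 3/2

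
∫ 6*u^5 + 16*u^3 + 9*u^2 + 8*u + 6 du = u^6 + 4*u^4 + 3*u^3 + 4*u^2 + 6*u + C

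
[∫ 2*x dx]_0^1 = 1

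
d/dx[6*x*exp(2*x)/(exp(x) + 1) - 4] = (6*x*exp(3*x) + 12*x*exp(2*x) + 6*exp(3*x) + 6*exp(2*x))/(exp(2*x) + 2*exp(x) + 1)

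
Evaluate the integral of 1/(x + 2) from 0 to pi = -log(2) + log(2 + pi)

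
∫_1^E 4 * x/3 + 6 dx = -56/3 + (2*E/3 + 4)*(E + 3)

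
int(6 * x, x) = 3*x^2 + C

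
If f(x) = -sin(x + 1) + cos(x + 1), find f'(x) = -sin(x + 1) - cos(x + 1)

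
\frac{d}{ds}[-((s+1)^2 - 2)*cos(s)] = s^2*sin(s) + 2*s*sin(s) - 2*s*cos(s) - sin(s) - 2*cos(s)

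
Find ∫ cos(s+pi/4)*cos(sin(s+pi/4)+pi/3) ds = sin(sin(s + pi/4) + pi/3) + C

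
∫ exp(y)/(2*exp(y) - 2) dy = log(exp(y) - 1)/2 + C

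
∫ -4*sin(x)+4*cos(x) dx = 4*sqrt(2)*sin(x + pi/4) + C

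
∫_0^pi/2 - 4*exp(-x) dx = -4 + 4*exp(-pi/2)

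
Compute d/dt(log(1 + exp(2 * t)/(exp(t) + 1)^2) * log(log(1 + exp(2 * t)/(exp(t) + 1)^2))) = (2*exp(2*t)*log(log(1 + exp(2*t)/(exp(2*t) + 2*exp(t) + 1))) + 2*exp(2*t))/(2*exp(3*t) + 4*exp(2*t) + 3*exp(t) + 1)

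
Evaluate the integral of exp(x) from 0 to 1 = -1 + E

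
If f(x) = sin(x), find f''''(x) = sin(x)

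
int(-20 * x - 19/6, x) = -10*x^2 - 19*x/6 + C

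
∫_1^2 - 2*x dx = -3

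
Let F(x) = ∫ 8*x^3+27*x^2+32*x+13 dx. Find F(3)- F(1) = 548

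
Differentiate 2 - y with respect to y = -1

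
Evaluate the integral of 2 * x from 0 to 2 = 4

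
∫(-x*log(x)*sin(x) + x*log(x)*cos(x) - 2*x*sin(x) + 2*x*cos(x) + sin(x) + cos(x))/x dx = sqrt(2)*(log(x) + 2)*sin(x + pi/4) + C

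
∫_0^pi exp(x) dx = -1 + exp(pi)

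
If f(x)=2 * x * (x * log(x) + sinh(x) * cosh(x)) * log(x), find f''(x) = (4*x^2*log(x)*sinh(2*x) + 4*x*log(x)^2 + 4*x*log(x)*cosh(2*x) + 12*x*log(x) + 4*x*cosh(2*x) + 4*x + sinh(2*x))/x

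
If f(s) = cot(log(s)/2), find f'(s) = -1/(s*(1 - cos(log(s))))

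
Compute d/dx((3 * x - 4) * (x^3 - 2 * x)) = 12*x^3 - 12*x^2 - 12*x + 8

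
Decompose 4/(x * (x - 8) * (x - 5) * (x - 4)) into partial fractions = 1/(4*(x - 4)) - 4/(15*(x - 5)) + 1/(24*(x - 8)) - 1/(40*x)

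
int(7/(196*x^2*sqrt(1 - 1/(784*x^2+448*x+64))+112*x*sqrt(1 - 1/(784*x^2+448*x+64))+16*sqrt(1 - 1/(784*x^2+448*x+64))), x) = asec(28*x + 8) + C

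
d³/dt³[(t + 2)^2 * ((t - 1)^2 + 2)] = 24*t + 12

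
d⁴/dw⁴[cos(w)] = cos(w)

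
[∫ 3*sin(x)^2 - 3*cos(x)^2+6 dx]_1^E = -6 - 3*sin(2*E)/2 + 3*sin(2)/2 + 6*E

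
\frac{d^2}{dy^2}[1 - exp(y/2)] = -exp(y/2)/4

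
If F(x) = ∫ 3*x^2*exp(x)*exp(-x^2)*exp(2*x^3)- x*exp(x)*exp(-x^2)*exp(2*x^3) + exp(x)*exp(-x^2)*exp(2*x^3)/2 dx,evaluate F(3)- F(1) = -exp(2)/2 + exp(48)/2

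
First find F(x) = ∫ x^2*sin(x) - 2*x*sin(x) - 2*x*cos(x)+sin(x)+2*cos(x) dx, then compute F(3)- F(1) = -4*cos(3)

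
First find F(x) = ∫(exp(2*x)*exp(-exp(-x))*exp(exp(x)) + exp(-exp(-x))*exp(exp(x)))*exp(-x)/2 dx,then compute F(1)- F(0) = -1/2 + exp(E - exp(-1))/2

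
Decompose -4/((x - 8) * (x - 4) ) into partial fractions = 1/(x - 4) - 1/(x - 8)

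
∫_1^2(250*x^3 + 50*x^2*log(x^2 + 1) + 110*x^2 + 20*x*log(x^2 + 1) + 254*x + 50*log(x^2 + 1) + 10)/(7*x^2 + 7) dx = -5*(log(2) + 8)^2/7 - 20 - 4*log(5) + 4*log(2) + 5*(log(5) + 13)^2/7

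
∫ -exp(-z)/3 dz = exp(-z)/3 + C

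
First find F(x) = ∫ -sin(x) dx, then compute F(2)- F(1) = -cos(1) + cos(2)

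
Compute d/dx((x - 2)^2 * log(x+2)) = (2*x^2*log(x + 2) + x^2 - 4*x - 8*log(x + 2) + 4)/(x + 2)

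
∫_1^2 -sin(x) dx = -cos(1) + cos(2)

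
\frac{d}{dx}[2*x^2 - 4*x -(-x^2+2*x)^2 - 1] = -4*x^3 + 12*x^2 - 4*x - 4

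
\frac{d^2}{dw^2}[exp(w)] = exp(w)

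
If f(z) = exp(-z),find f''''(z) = exp(-z)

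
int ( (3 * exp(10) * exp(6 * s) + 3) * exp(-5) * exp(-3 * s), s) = 2*sinh(3*s + 5) + C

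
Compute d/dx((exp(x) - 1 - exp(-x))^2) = (2*exp(4*x) - 2*exp(3*x) - 2*exp(x) - 2)*exp(-2*x)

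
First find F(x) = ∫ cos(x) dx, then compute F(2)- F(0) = sin(2)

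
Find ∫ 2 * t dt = t^2 + C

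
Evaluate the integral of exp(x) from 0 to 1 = -1 + E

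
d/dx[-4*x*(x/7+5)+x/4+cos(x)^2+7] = -8*x/7 - sin(2*x) - 79/4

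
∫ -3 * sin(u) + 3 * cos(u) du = 3*sqrt(2)*sin(u + pi/4) + C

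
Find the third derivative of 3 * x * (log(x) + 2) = -3/x^2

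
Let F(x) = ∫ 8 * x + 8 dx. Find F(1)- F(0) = 12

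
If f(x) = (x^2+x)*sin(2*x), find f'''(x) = -8*x^2*cos(2*x) - 24*x*sin(2*x) - 8*x*cos(2*x) - 12*sin(2*x) + 12*cos(2*x)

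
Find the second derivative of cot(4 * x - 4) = 32*cos(4*x - 4)/sin(4*x - 4)^3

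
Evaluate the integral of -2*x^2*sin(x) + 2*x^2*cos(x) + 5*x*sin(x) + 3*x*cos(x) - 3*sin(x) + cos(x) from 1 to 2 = 8*cos(2) - 3*sin(1) - 3*cos(1) + 8*sin(2)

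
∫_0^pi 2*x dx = pi^2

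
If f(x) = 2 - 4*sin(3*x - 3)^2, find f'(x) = -12*sin(6*x - 6)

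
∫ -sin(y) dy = cos(y) + C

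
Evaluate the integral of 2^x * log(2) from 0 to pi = -1 + 2^pi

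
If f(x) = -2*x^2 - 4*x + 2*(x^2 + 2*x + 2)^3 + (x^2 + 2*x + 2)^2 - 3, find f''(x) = 60*x^4 + 240*x^3 + 444*x^2 + 408*x + 156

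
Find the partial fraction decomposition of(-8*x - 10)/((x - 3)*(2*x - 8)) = 17/(x - 3) - 21/(x - 4)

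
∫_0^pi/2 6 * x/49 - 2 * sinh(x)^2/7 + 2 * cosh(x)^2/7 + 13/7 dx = 3*pi*(pi + 70)/196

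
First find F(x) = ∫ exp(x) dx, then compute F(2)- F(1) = -E + exp(2)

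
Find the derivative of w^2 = 2*w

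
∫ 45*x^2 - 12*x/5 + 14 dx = 15*x^3 - 6*x^2/5 + 14*x + C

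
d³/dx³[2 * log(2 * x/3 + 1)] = 32/(8*x^3 + 36*x^2 + 54*x + 27)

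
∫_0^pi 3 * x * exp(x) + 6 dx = 9 + (-3 + 3*pi)*(2 + exp(pi))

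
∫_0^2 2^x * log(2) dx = 3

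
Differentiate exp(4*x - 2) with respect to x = 4*exp(4*x - 2)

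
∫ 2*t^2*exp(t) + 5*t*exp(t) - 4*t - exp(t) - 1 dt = (exp(t) - 1)*(2*t^2 + t - 2) + C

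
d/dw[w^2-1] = 2*w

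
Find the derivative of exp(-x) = -exp(-x)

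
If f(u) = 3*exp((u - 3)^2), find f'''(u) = 24*u^3*exp(u^2 - 6*u + 9) - 216*u^2*exp(u^2 - 6*u + 9) + 684*u*exp(u^2 - 6*u + 9) - 756*exp(u^2 - 6*u + 9)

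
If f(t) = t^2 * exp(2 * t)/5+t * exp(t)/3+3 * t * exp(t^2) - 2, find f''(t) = 12*t^3*exp(t^2) + 4*t^2*exp(2*t)/5 + 8*t*exp(2*t)/5 + t*exp(t)/3 + 18*t*exp(t^2) + 2*exp(2*t)/5 + 2*exp(t)/3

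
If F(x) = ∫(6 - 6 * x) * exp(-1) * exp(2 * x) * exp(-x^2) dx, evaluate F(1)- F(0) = 3 - 3*exp(-1)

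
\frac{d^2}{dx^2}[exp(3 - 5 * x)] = 25*exp(3 - 5*x)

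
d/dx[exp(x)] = exp(x)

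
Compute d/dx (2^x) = 2^x*log(2)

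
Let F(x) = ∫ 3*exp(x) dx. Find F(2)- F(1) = -3*E + 3*exp(2)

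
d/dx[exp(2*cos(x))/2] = -exp(2*cos(x))*sin(x)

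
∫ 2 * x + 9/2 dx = x^2 + 9*x/2 + C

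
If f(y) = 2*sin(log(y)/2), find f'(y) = cos(log(y)/2)/y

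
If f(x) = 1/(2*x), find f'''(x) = -3/x^4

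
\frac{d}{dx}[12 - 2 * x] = -2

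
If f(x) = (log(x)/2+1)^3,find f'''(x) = (3*log(x)^2 + 3*log(x) - 3)/(4*x^3)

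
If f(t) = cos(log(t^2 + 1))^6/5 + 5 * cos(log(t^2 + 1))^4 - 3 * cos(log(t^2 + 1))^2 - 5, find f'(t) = 4*t*(50*sin(log(t^2 + 1))^2 - 3*cos(log(t^2 + 1))^4 - 35)*sin(log(t^2 + 1))*cos(log(t^2 + 1))/(5*t^2 + 5)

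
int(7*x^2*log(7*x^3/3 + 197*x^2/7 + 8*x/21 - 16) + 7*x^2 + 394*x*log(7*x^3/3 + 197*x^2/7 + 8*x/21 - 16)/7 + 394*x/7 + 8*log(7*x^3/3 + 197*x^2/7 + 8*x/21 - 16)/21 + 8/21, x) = (x + 12)*(49*x^2 + 3*x - 28)*log((x + 12)*(49*x^2 + 3*x - 28)/21)/21 + C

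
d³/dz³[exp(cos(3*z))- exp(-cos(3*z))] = 27*(exp(2*cos(3*z))*cos(3*z) + 3*exp(2*cos(3*z)) + cos(3*z) - 3)*exp(-cos(3*z))*sin(3*z)*cos(3*z)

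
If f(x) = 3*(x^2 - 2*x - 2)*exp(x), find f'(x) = 3*x^2*exp(x) - 12*exp(x)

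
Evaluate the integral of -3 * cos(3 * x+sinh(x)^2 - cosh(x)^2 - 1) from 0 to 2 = -sin(2) - sin(-cosh(2)^2 + 5 + sinh(2)^2)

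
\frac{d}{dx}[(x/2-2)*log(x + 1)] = (x*log(x + 1) + x + log(x + 1) - 4)/(2*x + 2)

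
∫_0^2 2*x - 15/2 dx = -11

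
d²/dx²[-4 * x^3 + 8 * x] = -24*x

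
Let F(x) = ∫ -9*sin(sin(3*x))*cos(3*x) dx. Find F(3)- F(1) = -3*cos(sin(3)) + 3*cos(sin(9))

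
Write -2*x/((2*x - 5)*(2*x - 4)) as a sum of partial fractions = -5/(2*x - 5) + 2/(x - 2)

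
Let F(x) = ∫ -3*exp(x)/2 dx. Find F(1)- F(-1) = -3*E/2 + 3*exp(-1)/2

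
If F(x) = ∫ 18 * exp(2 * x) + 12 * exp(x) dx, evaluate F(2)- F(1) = -(2 + 3*E)^2 + (2 + 3*exp(2))^2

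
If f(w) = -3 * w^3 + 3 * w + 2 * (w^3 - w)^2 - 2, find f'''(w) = 240*w^3 - 96*w - 18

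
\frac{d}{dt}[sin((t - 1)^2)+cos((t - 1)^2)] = -2*t*sin(t^2 - 2*t + 1) + 2*t*cos(t^2 - 2*t + 1) + 2*sin(t^2 - 2*t + 1) - 2*cos(t^2 - 2*t + 1)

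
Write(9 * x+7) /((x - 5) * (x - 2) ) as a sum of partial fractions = -25/(3*(x - 2)) + 52/(3*(x - 5))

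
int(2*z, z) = z^2 + C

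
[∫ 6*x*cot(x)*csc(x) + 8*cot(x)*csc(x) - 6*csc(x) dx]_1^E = (-6*E - 8)*csc(E) + 14*csc(1)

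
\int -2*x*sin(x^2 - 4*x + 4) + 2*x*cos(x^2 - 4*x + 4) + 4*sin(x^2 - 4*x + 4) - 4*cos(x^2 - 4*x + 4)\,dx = sin((x - 2)^2) + cos((x - 2)^2) + C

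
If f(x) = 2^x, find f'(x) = 2^x*log(2)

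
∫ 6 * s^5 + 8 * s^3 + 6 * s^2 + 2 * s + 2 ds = s^6 + 2*s^4 + 2*s^3 + s^2 + 2*s + C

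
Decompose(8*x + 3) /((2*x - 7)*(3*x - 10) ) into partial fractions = -89/(3*x - 10) + 62/(2*x - 7)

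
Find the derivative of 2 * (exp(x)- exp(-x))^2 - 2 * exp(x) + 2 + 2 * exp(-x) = (4*exp(4*x) - 2*exp(3*x) - 2*exp(x) - 4)*exp(-2*x)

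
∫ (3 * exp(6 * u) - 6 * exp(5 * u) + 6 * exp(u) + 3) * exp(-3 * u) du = (-(1 - exp(u))*exp(u) - 1)^3*exp(-3*u) + C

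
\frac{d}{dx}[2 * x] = 2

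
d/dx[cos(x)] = -sin(x)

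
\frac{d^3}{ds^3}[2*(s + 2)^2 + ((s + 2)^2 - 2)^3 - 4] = 120*s^3 + 720*s^2 + 1296*s + 672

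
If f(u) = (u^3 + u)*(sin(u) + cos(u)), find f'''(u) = sqrt(2)*(-u^3*cos(u + pi/4) - 9*u^2*sin(u + pi/4) + 17*u*cos(u + pi/4) + 3*sin(u + pi/4))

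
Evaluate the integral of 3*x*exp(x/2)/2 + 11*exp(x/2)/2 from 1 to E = -8*exp(1/2) + (5 + 3*E)*exp(E/2)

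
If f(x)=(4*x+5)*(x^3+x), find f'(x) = 16*x^3 + 15*x^2 + 8*x + 5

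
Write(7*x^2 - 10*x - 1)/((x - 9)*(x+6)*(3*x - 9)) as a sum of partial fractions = 311/(405*(x + 6)) - 16/(81*(x - 3)) + 238/(135*(x - 9))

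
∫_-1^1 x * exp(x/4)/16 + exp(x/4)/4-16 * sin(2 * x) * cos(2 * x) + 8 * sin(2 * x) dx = exp(-1/4)/4 + exp(1/4)/4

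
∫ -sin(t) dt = cos(t) + C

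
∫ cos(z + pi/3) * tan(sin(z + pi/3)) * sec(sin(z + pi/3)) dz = sec(sin(z + pi/3)) + C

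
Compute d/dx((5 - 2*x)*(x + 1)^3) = -8*x^3 - 3*x^2 + 18*x + 13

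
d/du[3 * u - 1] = 3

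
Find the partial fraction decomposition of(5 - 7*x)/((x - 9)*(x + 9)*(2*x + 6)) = 17/(54*(x + 9)) - 13/(72*(x + 3)) - 29/(216*(x - 9))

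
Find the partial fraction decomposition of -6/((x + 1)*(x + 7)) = 1/(x + 7) - 1/(x + 1)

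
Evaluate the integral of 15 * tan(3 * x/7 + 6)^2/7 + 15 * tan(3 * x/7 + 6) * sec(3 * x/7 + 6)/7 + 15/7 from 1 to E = -5*sec(45/7) - 5*tan(45/7) + 5*tan(3*E/7 + 6) + 5*sec(3*E/7 + 6)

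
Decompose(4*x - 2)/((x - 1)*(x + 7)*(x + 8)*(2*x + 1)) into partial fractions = 32/(585*(2*x + 1)) + 34/(135*(x + 8)) - 15/(52*(x + 7)) + 1/(108*(x - 1))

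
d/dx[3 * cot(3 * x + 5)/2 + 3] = -9/(2*sin(3*x + 5)^2)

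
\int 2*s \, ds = s^2 + C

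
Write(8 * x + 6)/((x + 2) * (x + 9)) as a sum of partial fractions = 66/(7*(x + 9)) - 10/(7*(x + 2))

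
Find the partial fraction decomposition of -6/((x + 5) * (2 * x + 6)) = 3/(2*(x + 5)) - 3/(2*(x + 3))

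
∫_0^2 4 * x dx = 8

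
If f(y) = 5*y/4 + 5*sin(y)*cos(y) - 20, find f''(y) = -10*sin(2*y)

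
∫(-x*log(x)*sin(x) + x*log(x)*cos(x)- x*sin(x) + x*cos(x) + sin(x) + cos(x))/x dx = sqrt(2)*(log(x) + 1)*sin(x + pi/4) + C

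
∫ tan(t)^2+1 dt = tan(t) + C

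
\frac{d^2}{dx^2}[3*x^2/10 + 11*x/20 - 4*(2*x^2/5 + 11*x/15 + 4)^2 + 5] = -192*x^2/25 - 352*x/25 - 6593/225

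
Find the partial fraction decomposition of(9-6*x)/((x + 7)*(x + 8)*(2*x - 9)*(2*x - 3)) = -12/(575*(2*x - 9)) - 3/(25*(x + 8)) + 3/(23*(x + 7))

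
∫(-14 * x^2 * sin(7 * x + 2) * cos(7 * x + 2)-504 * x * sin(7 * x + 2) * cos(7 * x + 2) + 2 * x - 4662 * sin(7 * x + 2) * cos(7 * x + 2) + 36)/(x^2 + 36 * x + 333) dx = log((x + 18)^2/9 + 1) + cos(7*x + 2)^2 + C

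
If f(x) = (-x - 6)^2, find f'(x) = 2*x + 12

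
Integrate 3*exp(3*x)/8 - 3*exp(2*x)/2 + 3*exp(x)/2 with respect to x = (exp(x) - 2)^3/8 + C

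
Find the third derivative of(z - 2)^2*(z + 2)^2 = 24*z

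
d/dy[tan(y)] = cos(y)^(-2)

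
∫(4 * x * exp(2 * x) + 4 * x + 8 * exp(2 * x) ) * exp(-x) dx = 8*(x + 1)*sinh(x) + C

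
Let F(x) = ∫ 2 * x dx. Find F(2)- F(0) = 4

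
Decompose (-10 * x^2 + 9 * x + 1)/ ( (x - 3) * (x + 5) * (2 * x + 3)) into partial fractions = 20/(9*(2*x + 3)) - 21/(4*(x + 5)) - 31/(36*(x - 3))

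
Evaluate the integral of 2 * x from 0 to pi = pi^2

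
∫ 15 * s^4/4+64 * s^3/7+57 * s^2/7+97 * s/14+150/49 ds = 3*s^5/4 + 16*s^4/7 + 19*s^3/7 + 97*s^2/28 + 150*s/49 + C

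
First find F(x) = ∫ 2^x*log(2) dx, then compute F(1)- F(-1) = 3/2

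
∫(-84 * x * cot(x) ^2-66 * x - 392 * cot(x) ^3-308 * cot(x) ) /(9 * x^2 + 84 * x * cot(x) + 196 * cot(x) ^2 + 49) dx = log((3*x + 14*cot(x))^2/49 + 1) + C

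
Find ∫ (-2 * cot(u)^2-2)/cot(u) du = 2*log(cot(u)) + C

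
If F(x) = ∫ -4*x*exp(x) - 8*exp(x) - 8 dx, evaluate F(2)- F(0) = -12*exp(2) - 12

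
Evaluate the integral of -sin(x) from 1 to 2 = -cos(1) + cos(2)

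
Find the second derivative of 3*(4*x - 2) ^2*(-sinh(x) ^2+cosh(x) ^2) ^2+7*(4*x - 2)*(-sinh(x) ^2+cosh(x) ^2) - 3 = 96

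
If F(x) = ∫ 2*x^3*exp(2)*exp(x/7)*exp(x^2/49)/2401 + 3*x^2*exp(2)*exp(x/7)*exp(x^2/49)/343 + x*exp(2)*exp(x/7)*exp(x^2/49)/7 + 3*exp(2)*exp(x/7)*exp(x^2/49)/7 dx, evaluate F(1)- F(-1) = -92*exp(92/49)/49 + 106*exp(106/49)/49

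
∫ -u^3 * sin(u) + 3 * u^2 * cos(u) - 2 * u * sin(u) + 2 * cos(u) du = u*(u^2 + 2)*cos(u) + C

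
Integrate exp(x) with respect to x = exp(x) + C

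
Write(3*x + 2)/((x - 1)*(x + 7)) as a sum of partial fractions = 19/(8*(x + 7)) + 5/(8*(x - 1))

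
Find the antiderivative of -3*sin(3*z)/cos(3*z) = log(cos(3*z)) + C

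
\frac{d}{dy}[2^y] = 2^y*log(2)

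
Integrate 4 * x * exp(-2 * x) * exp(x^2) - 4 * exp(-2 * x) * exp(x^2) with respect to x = 2*exp((x - 1)^2 - 1) + C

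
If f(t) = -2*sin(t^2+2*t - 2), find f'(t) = -4*(t + 1)*cos(t^2 + 2*t - 2)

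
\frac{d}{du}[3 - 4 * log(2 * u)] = -4/u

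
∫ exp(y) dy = exp(y) + C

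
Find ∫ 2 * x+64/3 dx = x^2 + 64*x/3 + C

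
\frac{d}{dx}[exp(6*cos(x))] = -6*exp(6*cos(x))*sin(x)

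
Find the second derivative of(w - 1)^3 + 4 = 6*w - 6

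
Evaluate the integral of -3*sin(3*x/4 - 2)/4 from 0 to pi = -cos(2) - cos(pi/4 + 2)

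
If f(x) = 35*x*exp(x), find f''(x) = 35*x*exp(x) + 70*exp(x)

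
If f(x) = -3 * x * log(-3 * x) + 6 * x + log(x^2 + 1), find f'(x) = (-3*x^2*log(-x) - 3*x^2*log(3) + 3*x^2 + 2*x - 3*log(-x) - 3*log(3) + 3)/(x^2 + 1)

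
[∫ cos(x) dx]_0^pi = 0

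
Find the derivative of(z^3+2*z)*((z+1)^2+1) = 5*z^4 + 8*z^3 + 12*z^2 + 8*z + 4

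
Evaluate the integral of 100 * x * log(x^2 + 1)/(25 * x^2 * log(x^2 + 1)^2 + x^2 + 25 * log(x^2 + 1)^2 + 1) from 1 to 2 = -log(1 + 25*log(2)^2) + log(1 + 25*log(5)^2)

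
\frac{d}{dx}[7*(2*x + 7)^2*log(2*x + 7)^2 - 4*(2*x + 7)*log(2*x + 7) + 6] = 56*x*log(2*x + 7)^2 + 56*x*log(2*x + 7) + 196*log(2*x + 7)^2 + 188*log(2*x + 7) - 8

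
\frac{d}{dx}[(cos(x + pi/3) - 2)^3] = -3*sin(x + pi/3)*cos(x + pi/3)^2 - 12*sin(x + pi/3) + 6*cos(2*x + pi/6)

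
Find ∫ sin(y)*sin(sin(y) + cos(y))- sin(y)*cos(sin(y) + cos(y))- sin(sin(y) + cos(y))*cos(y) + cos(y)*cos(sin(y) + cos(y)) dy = sqrt(2)*sin(sqrt(2)*sin(y + pi/4) + pi/4) + C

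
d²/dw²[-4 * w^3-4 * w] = -24*w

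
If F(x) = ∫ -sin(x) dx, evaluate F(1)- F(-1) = 0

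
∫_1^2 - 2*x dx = -3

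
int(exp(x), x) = exp(x) + C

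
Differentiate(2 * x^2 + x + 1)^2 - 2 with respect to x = 16*x^3 + 12*x^2 + 10*x + 2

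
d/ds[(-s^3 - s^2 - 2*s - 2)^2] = 6*s^5 + 10*s^4 + 20*s^3 + 24*s^2 + 16*s + 8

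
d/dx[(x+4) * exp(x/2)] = x*exp(x/2)/2 + 3*exp(x/2)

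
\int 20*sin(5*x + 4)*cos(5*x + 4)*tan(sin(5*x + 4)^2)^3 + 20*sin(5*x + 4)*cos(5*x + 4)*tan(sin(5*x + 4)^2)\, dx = tan(sin(5*x + 4)^2)^2 + C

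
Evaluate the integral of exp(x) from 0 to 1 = -1 + E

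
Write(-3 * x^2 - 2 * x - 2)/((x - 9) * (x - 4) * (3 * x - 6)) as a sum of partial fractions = -3/(7*(x - 2)) + 29/(15*(x - 4)) - 263/(105*(x - 9))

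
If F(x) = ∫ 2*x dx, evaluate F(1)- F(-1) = 0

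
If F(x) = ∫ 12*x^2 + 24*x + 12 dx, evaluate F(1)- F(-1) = 32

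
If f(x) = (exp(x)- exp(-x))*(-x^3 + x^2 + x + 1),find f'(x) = (-x^3*exp(2*x) - x^3 - 2*x^2*exp(2*x) + 4*x^2 + 3*x*exp(2*x) - x + 2*exp(2*x))*exp(-x)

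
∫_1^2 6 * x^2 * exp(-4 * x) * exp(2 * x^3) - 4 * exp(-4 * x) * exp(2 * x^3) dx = -exp(-2) + exp(8)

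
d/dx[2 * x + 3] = 2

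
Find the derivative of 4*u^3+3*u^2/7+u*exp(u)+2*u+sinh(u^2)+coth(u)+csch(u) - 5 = 12*u^2 + u*exp(u) + 2*u*cosh(u^2) + 6*u/7 + exp(u) + 2 - cosh(u)/sinh(u)^2 - 1/sinh(u)^2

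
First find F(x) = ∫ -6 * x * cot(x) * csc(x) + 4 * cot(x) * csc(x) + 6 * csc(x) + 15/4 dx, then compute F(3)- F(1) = -2*csc(1) + 15/2 + 14*csc(3)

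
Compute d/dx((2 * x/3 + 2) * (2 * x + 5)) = 8*x/3 + 22/3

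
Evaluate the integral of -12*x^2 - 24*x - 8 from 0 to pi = -4*pi*(2 + 3*pi + pi^2)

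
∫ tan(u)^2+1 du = tan(u) + C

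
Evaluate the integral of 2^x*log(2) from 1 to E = -2 + 2^E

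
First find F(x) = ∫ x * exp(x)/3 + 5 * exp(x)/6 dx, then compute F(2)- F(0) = -1/2 + 7*exp(2)/6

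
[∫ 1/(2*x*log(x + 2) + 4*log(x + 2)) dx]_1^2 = -log(log(3))/2 + log(log(4))/2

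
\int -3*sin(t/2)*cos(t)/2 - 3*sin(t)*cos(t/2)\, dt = 3*cos(t/2)*cos(t) + C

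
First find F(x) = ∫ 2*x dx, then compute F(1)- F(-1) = 0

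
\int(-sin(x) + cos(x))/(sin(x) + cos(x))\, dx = log(3*sin(x) + 3*cos(x)) + C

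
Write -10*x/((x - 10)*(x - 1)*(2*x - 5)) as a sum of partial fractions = 20/(9*(2*x - 5)) - 10/(27*(x - 1)) - 20/(27*(x - 10))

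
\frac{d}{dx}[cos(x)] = -sin(x)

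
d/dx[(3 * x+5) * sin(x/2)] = 3*x*cos(x/2)/2 + 3*sin(x/2) + 5*cos(x/2)/2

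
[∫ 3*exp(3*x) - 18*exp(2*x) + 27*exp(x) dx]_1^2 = -(-3 + E)^3 + (-3 + exp(2))^3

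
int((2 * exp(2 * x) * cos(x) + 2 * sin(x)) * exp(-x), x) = 2*sqrt(2)*sin(x + pi/4)*sinh(x) + C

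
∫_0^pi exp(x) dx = -1 + exp(pi)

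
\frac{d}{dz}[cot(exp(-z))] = exp(-z)/sin(exp(-z))^2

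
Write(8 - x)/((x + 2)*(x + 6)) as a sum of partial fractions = -7/(2*(x + 6)) + 5/(2*(x + 2))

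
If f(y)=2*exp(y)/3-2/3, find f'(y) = 2*exp(y)/3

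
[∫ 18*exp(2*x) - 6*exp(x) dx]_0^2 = -4 + (-1 + 3*exp(2))^2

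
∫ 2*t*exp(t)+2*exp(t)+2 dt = 2*t*(exp(t) + 1) + C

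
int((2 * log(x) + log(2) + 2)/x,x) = (log(x) + 2)*log(2*x) + C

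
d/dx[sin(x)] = cos(x)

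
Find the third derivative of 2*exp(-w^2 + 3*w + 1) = -16*w^3*exp(-w^2 + 3*w + 1) + 72*w^2*exp(-w^2 + 3*w + 1) - 84*w*exp(-w^2 + 3*w + 1) + 18*exp(-w^2 + 3*w + 1)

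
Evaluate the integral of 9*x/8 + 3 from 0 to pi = -4 + (2 + 3*pi/4)^2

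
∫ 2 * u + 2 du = u^2 + 2*u + C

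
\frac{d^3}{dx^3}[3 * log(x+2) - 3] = 6/(x^3 + 6*x^2 + 12*x + 8)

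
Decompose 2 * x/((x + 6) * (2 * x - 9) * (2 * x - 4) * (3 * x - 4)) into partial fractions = 9/(209*(3*x - 4)) + 12/(665*(2*x - 9)) + 1/(616*(x + 6)) - 1/(40*(x - 2))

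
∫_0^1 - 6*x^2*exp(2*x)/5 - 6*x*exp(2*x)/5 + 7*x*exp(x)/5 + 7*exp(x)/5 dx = -3*exp(2)/5 + 7*E/5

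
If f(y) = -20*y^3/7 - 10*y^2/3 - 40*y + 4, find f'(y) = -60*y^2/7 - 20*y/3 - 40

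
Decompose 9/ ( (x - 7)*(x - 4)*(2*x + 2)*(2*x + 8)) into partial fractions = -3/(352*(x + 4)) + 3/(160*(x + 1)) - 3/(160*(x - 4)) + 3/(352*(x - 7))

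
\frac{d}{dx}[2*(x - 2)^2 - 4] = 4*x - 8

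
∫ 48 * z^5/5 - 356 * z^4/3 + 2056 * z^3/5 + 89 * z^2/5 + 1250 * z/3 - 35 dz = 8*z^6/5 - 356*z^5/15 + 514*z^4/5 + 89*z^3/15 + 625*z^2/3 - 35*z + C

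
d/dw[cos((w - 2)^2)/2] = (2 - w)*sin(w^2 - 4*w + 4)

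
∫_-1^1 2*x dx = 0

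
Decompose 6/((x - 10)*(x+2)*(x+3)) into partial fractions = 6/(13*(x + 3)) - 1/(2*(x + 2)) + 1/(26*(x - 10))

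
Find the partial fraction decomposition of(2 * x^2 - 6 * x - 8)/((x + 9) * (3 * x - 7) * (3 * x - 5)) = 7/(12*(3*x - 5)) - 25/(51*(3*x - 7)) + 13/(68*(x + 9))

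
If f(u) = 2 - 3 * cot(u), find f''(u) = -6*cos(u)/sin(u)^3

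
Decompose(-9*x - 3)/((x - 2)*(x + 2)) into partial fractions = -15/(4*(x + 2)) - 21/(4*(x - 2))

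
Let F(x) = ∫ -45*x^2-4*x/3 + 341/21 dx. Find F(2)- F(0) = -1894/21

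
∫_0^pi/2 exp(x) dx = -1 + exp(pi/2)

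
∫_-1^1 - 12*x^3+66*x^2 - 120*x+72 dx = 188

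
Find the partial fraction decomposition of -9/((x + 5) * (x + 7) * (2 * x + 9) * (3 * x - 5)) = -243/(19240*(3*x - 5)) + 72/(185*(2*x + 9)) + 9/(260*(x + 7)) - 9/(40*(x + 5))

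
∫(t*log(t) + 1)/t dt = (t + 1)*(log(t) - 1) + C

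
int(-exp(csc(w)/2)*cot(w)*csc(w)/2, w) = exp(csc(w)/2) + C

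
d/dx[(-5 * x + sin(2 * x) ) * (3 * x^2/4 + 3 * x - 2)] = 3*x^2*cos(2*x)/2 - 45*x^2/4 + 3*x*sin(2*x)/2 + 6*x*cos(2*x) - 30*x + 3*sin(2*x) - 4*cos(2*x) + 10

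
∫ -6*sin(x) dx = 6*cos(x) + C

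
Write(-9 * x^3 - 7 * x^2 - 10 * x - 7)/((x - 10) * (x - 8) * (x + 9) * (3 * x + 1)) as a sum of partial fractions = -111/(20150*(3*x + 1)) - 6077/(8398*(x + 9)) + 5143/(850*(x - 8)) - 9807/(1178*(x - 10))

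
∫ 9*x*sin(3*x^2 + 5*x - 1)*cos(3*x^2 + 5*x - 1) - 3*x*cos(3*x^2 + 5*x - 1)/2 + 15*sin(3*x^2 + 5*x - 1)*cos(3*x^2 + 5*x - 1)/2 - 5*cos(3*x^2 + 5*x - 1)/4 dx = (3*sin(3*x^2 + 5*x - 1) - 1)*sin(3*x^2 + 5*x - 1)/4 + C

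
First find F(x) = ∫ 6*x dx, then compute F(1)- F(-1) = 0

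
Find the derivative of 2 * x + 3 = 2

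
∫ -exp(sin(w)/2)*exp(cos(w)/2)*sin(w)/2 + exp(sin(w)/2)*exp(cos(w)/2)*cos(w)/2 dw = exp(sqrt(2)*sin(w + pi/4)/2) + C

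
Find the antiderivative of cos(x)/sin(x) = log(-3*sin(x)) + C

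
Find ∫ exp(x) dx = exp(x) + C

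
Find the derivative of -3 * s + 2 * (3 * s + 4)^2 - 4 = 36*s + 45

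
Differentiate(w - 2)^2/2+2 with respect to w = w - 2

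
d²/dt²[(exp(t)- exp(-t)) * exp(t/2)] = (9*exp(5*t/2) - exp(t/2))*exp(-t)/4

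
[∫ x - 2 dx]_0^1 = -3/2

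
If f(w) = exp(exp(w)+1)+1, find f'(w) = exp(w + exp(w) + 1)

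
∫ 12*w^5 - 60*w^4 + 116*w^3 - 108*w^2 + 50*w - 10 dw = 2*w^6 - 12*w^5 + 29*w^4 - 36*w^3 + 25*w^2 - 10*w + C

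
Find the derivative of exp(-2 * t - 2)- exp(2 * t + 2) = (-2*exp(4*t + 4) - 2)*exp(-2*t - 2)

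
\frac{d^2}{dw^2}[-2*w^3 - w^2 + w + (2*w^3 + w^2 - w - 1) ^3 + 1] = 576*w^7 + 672*w^6 - 252*w^5 - 690*w^4 - 180*w^3 + 144*w^2 + 54*w - 2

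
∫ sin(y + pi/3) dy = -cos(y + pi/3) + C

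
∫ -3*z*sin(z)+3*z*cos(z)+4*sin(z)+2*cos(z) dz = sqrt(2)*(3*z - 1)*sin(z + pi/4) + C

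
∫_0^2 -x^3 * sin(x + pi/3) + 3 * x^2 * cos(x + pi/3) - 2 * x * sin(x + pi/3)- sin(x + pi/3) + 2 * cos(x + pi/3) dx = 13*cos(pi/3 + 2) - 1/2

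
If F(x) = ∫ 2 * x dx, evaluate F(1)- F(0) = 1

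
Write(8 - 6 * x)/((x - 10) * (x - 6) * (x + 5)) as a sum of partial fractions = 38/(165*(x + 5)) + 7/(11*(x - 6)) - 13/(15*(x - 10))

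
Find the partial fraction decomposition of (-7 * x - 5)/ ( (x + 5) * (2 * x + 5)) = 5/(2*x + 5) - 6/(x + 5)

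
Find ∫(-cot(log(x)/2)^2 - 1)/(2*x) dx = cot(log(x)/2) + C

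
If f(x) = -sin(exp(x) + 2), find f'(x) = -exp(x)*cos(exp(x) + 2)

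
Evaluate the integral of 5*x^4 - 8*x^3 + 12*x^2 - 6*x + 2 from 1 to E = -4 + (1 + 2*E + exp(3))*(-2*E + 2 + exp(2))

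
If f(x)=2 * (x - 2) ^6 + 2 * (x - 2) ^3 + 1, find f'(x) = 12*x^5 - 120*x^4 + 480*x^3 - 954*x^2 + 936*x - 360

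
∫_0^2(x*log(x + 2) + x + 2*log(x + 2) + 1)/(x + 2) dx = 5*log(2)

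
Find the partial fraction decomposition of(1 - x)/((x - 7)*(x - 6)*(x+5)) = 1/(22*(x + 5)) + 5/(11*(x - 6)) - 1/(2*(x - 7))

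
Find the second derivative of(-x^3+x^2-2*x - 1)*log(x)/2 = (-6*x^3*log(x) - 5*x^3 + 2*x^2*log(x) + 3*x^2 - 2*x + 1)/(2*x^2)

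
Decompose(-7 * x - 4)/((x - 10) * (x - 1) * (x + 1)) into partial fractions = 3/(22*(x + 1)) + 11/(18*(x - 1)) - 74/(99*(x - 10))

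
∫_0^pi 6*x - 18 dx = -27 + 3*(-3 + pi)^2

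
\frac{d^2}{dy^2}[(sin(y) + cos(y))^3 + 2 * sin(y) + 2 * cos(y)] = sqrt(2)*(-7*sin(y + pi/4) + 9*cos(3*y + pi/4))/2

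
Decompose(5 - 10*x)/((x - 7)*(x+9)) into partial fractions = -95/(16*(x + 9)) - 65/(16*(x - 7))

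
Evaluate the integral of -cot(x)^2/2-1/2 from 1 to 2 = -cot(1)/2 + cot(2)/2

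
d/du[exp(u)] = exp(u)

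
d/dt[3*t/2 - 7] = 3/2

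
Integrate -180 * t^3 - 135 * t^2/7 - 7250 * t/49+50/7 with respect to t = -45*t^4 - 45*t^3/7 - 3625*t^2/49 + 50*t/7 + C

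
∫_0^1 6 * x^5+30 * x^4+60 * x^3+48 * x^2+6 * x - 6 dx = 35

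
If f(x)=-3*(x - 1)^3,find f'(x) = -9*x^2 + 18*x - 9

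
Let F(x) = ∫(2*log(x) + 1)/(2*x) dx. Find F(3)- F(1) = (1 + log(3))*log(3)/2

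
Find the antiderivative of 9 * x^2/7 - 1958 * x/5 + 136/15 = 3*x^3/7 - 979*x^2/5 + 136*x/15 + C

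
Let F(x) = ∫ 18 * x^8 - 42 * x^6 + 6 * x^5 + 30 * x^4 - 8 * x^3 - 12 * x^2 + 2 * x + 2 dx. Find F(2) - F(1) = 456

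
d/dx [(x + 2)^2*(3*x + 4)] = 9*x^2 + 32*x + 28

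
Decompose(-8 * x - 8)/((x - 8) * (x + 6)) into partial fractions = -20/(7*(x + 6)) - 36/(7*(x - 8))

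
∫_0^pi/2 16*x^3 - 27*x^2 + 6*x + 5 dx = (-1 + pi/2)^3*(3 + 2*pi) + 3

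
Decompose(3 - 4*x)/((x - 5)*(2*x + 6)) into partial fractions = -15/(16*(x + 3)) - 17/(16*(x - 5))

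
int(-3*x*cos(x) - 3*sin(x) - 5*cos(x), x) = (-3*x - 5)*sin(x) + C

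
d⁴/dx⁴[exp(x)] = exp(x)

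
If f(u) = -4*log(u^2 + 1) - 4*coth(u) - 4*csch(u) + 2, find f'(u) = 4*(u^2*cosh(u) + u^2 - 2*u*sinh(u)^2 + cosh(u) + 1)/((u^2 + 1)*sinh(u)^2)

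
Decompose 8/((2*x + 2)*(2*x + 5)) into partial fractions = -8/(3*(2*x + 5)) + 4/(3*(x + 1))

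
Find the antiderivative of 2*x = x^2 + C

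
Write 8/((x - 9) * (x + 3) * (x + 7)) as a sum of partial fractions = 1/(8*(x + 7)) - 1/(6*(x + 3)) + 1/(24*(x - 9))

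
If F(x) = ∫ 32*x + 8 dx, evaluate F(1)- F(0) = 24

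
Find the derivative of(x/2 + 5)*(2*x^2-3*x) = 3*x^2 + 17*x - 15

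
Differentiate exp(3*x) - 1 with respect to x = 3*exp(3*x)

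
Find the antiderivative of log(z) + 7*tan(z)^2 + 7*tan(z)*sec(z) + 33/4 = z*log(z) + z/4 + 7*tan(z) + 7*sec(z) + C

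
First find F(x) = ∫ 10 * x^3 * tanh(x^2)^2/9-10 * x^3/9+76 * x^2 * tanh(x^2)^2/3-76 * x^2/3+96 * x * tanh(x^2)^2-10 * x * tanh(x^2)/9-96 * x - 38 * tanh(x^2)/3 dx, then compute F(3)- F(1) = -91*tanh(9) + 551*tanh(1)/9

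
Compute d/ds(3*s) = 3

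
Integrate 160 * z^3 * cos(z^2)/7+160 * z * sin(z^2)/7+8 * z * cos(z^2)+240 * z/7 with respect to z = (40*z^2/7 + 2)*(2*sin(z^2) + 3) + C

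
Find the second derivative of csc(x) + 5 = (-1 + 2/sin(x)^2)/sin(x)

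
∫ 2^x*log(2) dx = 2^x + C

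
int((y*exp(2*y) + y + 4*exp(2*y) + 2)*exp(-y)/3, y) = 2*(y + 3)*sinh(y)/3 + C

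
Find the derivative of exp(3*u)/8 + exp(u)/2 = 3*exp(3*u)/8 + exp(u)/2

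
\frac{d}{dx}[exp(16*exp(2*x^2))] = 64*x*exp(2*x^2 + 16*exp(2*x^2))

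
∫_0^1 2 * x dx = 1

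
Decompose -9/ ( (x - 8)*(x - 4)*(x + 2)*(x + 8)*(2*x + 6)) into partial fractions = -1/(1280*(x + 8)) + 9/(770*(x + 3)) - 1/(80*(x + 2)) + 1/(448*(x - 4)) - 9/(14080*(x - 8))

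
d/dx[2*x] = 2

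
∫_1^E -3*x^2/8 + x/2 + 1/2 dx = -exp(3)/8 - 5/8 + E/2 + exp(2)/4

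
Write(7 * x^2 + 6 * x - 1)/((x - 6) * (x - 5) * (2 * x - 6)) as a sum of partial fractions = 20/(3*(x - 3)) - 51/(x - 5) + 287/(6*(x - 6))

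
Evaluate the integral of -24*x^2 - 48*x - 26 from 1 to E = (-2*E - 2)^3 - 2*E + 66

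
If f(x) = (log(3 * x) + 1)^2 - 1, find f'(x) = (2*log(x) + 2 + 2*log(3))/x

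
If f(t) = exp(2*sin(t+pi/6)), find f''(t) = -2*exp(2*sin(t + pi/6))*sin(t + pi/6) + 4*exp(2*sin(t + pi/6))*cos(t + pi/6)^2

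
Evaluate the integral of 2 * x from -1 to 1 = 0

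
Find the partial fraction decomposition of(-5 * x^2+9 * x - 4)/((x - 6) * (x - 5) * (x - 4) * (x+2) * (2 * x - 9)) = -1036/(39*(2*x - 9)) - 1/(104*(x + 2)) + 4/(x - 4) + 12/(x - 5) - 65/(24*(x - 6))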